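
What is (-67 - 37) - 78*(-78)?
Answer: 5980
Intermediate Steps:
(-67 - 37) - 78*(-78) = -104 + 6084 = 5980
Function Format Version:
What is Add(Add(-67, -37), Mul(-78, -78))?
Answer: 5980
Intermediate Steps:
Add(Add(-67, -37), Mul(-78, -78)) = Add(-104, 6084) = 5980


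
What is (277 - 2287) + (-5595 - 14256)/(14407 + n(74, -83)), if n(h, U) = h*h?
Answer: -39984681/19883 ≈ -2011.0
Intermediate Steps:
n(h, U) = h²
(277 - 2287) + (-5595 - 14256)/(14407 + n(74, -83)) = (277 - 2287) + (-5595 - 14256)/(14407 + 74²) = -2010 - 19851/(14407 + 5476) = -2010 - 19851/19883 = -39984681/19883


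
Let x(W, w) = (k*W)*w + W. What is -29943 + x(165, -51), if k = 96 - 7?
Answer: -778713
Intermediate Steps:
k = 89
x(W, w) = W + 89*W*w (x(W, w) = (89*W)*w + W = 89*W*w + W = W + 89*W*w)
-29943 + x(165, -51) = -29943 + 165*(1 + 89*(-51)) = -29943 + 165*(1 - 4539) = -29943 + 165*(-4538) = -29943 - 748770 = -778713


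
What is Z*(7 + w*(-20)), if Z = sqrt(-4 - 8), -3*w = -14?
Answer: -518*I*sqrt(3)/3 ≈ -299.07*I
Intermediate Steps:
w = 14/3 (w = -1/3*(-14) = 14/3 ≈ 4.6667)
Z = 2*I*sqrt(3) (Z = sqrt(-12) = 2*I*sqrt(3) ≈ 3.4641*I)
Z*(7 + w*(-20)) = (2*I*sqrt(3))*(7 + (14/3)*(-20)) = (2*I*sqrt(3))*(7 - 280/3) = (2*I*sqrt(3))*(-259/3) = -518*I*sqrt(3)/3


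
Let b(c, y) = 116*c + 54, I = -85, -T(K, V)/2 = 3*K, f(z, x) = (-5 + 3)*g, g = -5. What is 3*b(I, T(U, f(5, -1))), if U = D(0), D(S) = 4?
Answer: -29418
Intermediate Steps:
U = 4
f(z, x) = 10 (f(z, x) = (-5 + 3)*(-5) = -2*(-5) = 10)
T(K, V) = -6*K
b(c, y) = 54 + 116*c
3*b(I, T(U, f(5, -1))) = 3*(54 + 116*(-85)) = 3*(54 - 9860) = 3*(-9806) = -29418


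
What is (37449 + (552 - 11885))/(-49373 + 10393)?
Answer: -6529/9745 ≈ -0.66998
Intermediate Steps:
(37449 + (552 - 11885))/(-49373 + 10393) = (37449 - 11333)/(-38980) = 26116*(-1/38980) = -6529/9745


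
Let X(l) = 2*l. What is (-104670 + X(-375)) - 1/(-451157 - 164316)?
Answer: -64883163659/615473 ≈ -1.0542e+5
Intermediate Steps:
(-104670 + X(-375)) - 1/(-451157 - 164316) = (-104670 + 2*(-375)) - 1/(-451157 - 164316) = (-104670 - 750) - 1/(-615473) = -105420 - 1*(-1/615473) = -105420 + 1/615473 = -64883163659/615473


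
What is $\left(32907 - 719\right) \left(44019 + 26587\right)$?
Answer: $2272665928$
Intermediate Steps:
$\left(32907 - 719\right) \left(44019 + 26587\right) = \left(32907 - 719\right) 70606 = 32188 \cdot 70606 = 2272665928$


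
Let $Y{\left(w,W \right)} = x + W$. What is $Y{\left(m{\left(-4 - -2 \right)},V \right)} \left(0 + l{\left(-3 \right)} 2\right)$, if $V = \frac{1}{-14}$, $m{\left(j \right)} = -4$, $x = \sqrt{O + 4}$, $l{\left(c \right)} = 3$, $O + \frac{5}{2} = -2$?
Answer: $- \frac{3}{7} + 3 i \sqrt{2} \approx -0.42857 + 4.2426 i$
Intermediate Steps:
$O = - \frac{9}{2}$ ($O = - \frac{5}{2} - 2 = - \frac{9}{2} \approx -4.5$)
$x = \frac{i \sqrt{2}}{2}$ ($x = \sqrt{- \frac{9}{2} + 4} = \sqrt{- \frac{1}{2}} = \frac{i \sqrt{2}}{2} \approx 0.70711 i$)
$V = - \frac{1}{14} \approx -0.071429$
$Y{\left(w,W \right)} = W + \frac{i \sqrt{2}}{2}$ ($Y{\left(w,W \right)} = \frac{i \sqrt{2}}{2} + W = W + \frac{i \sqrt{2}}{2}$)
$Y{\left(m{\left(-4 - -2 \right)},V \right)} \left(0 + l{\left(-3 \right)} 2\right) = \left(- \frac{1}{14} + \frac{i \sqrt{2}}{2}\right) \left(0 + 3 \cdot 2\right) = \left(- \frac{1}{14} + \frac{i \sqrt{2}}{2}\right) \left(0 + 6\right) = \left(- \frac{1}{14} + \frac{i \sqrt{2}}{2}\right) 6 = - \frac{3}{7} + 3 i \sqrt{2}$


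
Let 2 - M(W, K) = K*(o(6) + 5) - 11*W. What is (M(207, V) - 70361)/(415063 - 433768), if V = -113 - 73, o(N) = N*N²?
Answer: 8992/6235 ≈ 1.4422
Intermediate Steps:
o(N) = N³
V = -186
M(W, K) = 2 - 221*K + 11*W (M(W, K) = 2 - (K*(6³ + 5) - 11*W) = 2 - (K*(216 + 5) - 11*W) = 2 - (K*221 - 11*W) = 2 - (221*K - 11*W) = 2 - (-11*W + 221*K) = 2 + (-221*K + 11*W) = 2 - 221*K + 11*W)
(M(207, V) - 70361)/(415063 - 433768) = ((2 - 221*(-186) + 11*207) - 70361)/(415063 - 433768) = ((2 + 41106 + 2277) - 70361)/(-18705) = (43385 - 70361)*(-1/18705) = -26976*(-1/18705) = 8992/6235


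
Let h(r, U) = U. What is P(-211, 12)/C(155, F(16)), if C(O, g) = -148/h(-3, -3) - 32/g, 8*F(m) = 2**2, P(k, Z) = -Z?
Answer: 9/11 ≈ 0.81818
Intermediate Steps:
F(m) = 1/2 (F(m) = (1/8)*2**2 = (1/8)*4 = 1/2)
C(O, g) = 148/3 - 32/g (C(O, g) = -148/(-3) - 32/g = -148*(-1/3) - 32/g = 148/3 - 32/g)
P(-211, 12)/C(155, F(16)) = (-1*12)/(148/3 - 32/1/2) = -12/(148/3 - 32*2) = -12/(148/3 - 64) = -12/(-44/3) = -12*(-3/44) = 9/11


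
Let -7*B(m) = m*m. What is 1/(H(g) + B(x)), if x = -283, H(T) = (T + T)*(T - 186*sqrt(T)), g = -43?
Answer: -379421/542060302921 - 783804*I*sqrt(43)/542060302921 ≈ -6.9996e-7 - 9.4819e-6*I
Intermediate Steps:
H(T) = 2*T*(T - 186*sqrt(T)) (H(T) = (2*T)*(T - 186*sqrt(T)) = 2*T*(T - 186*sqrt(T)))
B(m) = -m**2/7 (B(m) = -m*m/7 = -m**2/7)
1/(H(g) + B(x)) = 1/((-(-15996)*I*sqrt(43) + 2*(-43)**2) - 1/7*(-283)**2) = 1/((-(-15996)*I*sqrt(43) + 2*1849) - 1/7*80089) = 1/((15996*I*sqrt(43) + 3698) - 80089/7) = 1/((3698 + 15996*I*sqrt(43)) - 80089/7) = 1/(-54203/7 + 15996*I*sqrt(43))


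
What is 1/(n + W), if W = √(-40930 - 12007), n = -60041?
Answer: -60041/3604974618 - I*√52937/3604974618 ≈ -1.6655e-5 - 6.3823e-8*I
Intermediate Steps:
W = I*√52937 (W = √(-52937) = I*√52937 ≈ 230.08*I)
1/(n + W) = 1/(-60041 + I*√52937)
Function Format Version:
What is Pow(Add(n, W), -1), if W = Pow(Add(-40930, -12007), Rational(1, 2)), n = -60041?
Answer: Add(Rational(-60041, 3604974618), Mul(Rational(-1, 3604974618), I, Pow(52937, Rational(1, 2)))) ≈ Add(-1.6655e-5, Mul(-6.3823e-8, I))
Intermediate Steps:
W = Mul(I, Pow(52937, Rational(1, 2))) (W = Pow(-52937, Rational(1, 2)) = Mul(I, Pow(52937, Rational(1, 2))) ≈ Mul(230.08, I))
Pow(Add(n, W), -1) = Pow(Add(-60041, Mul(I, Pow(52937, Rational(1, 2)))), -1)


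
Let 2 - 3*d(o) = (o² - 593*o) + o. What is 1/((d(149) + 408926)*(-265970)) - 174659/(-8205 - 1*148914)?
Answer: 6672799711707517/6002688770186490 ≈ 1.1116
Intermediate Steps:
d(o) = ⅔ - o²/3 + 592*o/3 (d(o) = ⅔ - ((o² - 593*o) + o)/3 = ⅔ - (o² - 592*o)/3 = ⅔ + (-o²/3 + 592*o/3) = ⅔ - o²/3 + 592*o/3)
1/((d(149) + 408926)*(-265970)) - 174659/(-8205 - 1*148914) = 1/(((⅔ - ⅓*149² + (592/3)*149) + 408926)*(-265970)) - 174659/(-8205 - 1*148914) = -1/265970/((⅔ - ⅓*22201 + 88208/3) + 408926) - 174659/(-8205 - 148914) = -1/265970/((⅔ - 22201/3 + 88208/3) + 408926) - 174659/(-157119) = -1/265970/(22003 + 408926) - 174659*(-1/157119) = -1/265970/430929 + 174659/157119 = (1/430929)*(-1/265970) + 174659/157119 = -1/114614186130 + 174659/157119 = 6672799711707517/6002688770186490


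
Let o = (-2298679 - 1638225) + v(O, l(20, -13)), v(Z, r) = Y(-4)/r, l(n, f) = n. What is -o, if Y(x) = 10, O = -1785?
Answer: 7873807/2 ≈ 3.9369e+6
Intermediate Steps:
v(Z, r) = 10/r
o = -7873807/2 (o = (-2298679 - 1638225) + 10/20 = -3936904 + 10*(1/20) = -3936904 + 1/2 = -7873807/2 ≈ -3.9369e+6)
-o = -1*(-7873807/2) = 7873807/2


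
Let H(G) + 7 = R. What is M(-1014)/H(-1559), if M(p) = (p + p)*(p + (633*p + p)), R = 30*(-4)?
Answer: -10281960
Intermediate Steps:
R = -120
H(G) = -127 (H(G) = -7 - 120 = -127)
M(p) = 1270*p² (M(p) = (2*p)*(p + 634*p) = (2*p)*(635*p) = 1270*p²)
M(-1014)/H(-1559) = (1270*(-1014)²)/(-127) = (1270*1028196)*(-1/127) = 1305808920*(-1/127) = -10281960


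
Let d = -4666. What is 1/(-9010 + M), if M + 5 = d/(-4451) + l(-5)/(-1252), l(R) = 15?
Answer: -5572652/50231682713 ≈ -0.00011094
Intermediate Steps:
M = -22088193/5572652 (M = -5 + (-4666/(-4451) + 15/(-1252)) = -5 + (-4666*(-1/4451) + 15*(-1/1252)) = -5 + (4666/4451 - 15/1252) = -5 + 5775067/5572652 = -22088193/5572652 ≈ -3.9637)
1/(-9010 + M) = 1/(-9010 - 22088193/5572652) = 1/(-50231682713/5572652) = -5572652/50231682713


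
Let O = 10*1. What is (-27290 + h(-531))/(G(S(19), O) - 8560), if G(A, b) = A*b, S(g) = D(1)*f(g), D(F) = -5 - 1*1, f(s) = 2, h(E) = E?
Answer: 27821/8680 ≈ 3.2052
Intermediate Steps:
O = 10
D(F) = -6 (D(F) = -5 - 1 = -6)
S(g) = -12 (S(g) = -6*2 = -12)
(-27290 + h(-531))/(G(S(19), O) - 8560) = (-27290 - 531)/(-12*10 - 8560) = -27821/(-120 - 8560) = -27821/(-8680) = -27821*(-1/8680) = 27821/8680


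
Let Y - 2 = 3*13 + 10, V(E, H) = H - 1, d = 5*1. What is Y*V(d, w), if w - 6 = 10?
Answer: 765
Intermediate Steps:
w = 16 (w = 6 + 10 = 16)
d = 5
V(E, H) = -1 + H
Y = 51 (Y = 2 + (3*13 + 10) = 2 + (39 + 10) = 2 + 49 = 51)
Y*V(d, w) = 51*(-1 + 16) = 51*15 = 765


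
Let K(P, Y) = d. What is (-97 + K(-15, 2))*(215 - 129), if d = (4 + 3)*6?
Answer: -4730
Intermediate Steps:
d = 42 (d = 7*6 = 42)
K(P, Y) = 42
(-97 + K(-15, 2))*(215 - 129) = (-97 + 42)*(215 - 129) = -55*86 = -4730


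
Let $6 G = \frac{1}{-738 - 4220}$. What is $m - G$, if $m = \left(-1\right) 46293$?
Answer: $- \frac{1377124163}{29748} \approx -46293.0$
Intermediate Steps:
$m = -46293$
$G = - \frac{1}{29748}$ ($G = \frac{1}{6 \left(-738 - 4220\right)} = \frac{1}{6 \left(-4958\right)} = \frac{1}{6} \left(- \frac{1}{4958}\right) = - \frac{1}{29748} \approx -3.3616 \cdot 10^{-5}$)
$m - G = -46293 - - \frac{1}{29748} = -46293 + \frac{1}{29748} = - \frac{1377124163}{29748}$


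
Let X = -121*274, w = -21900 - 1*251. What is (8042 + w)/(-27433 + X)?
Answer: 14109/60587 ≈ 0.23287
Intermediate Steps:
w = -22151 (w = -21900 - 251 = -22151)
X = -33154
(8042 + w)/(-27433 + X) = (8042 - 22151)/(-27433 - 33154) = -14109/(-60587) = -14109*(-1/60587) = 14109/60587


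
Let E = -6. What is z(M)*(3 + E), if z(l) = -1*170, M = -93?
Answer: 510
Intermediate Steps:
z(l) = -170
z(M)*(3 + E) = -170*(3 - 6) = -170*(-3) = 510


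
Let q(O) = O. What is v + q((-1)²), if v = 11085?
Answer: 11086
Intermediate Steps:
v + q((-1)²) = 11085 + (-1)² = 11085 + 1 = 11086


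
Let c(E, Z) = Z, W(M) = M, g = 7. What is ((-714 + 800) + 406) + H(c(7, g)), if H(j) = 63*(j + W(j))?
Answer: 1374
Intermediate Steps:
H(j) = 126*j (H(j) = 63*(j + j) = 63*(2*j) = 126*j)
((-714 + 800) + 406) + H(c(7, g)) = ((-714 + 800) + 406) + 126*7 = (86 + 406) + 882 = 492 + 882 = 1374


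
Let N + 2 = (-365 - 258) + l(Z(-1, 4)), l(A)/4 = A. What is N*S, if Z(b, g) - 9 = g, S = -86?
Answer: 49278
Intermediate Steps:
Z(b, g) = 9 + g
l(A) = 4*A
N = -573 (N = -2 + ((-365 - 258) + 4*(9 + 4)) = -2 + (-623 + 4*13) = -2 + (-623 + 52) = -2 - 571 = -573)
N*S = -573*(-86) = 49278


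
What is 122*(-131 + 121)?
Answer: -1220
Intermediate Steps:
122*(-131 + 121) = 122*(-10) = -1220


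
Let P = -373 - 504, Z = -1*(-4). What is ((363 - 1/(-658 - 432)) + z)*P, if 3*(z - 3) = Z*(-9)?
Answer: -338400097/1090 ≈ -3.1046e+5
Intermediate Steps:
Z = 4
P = -877
z = -9 (z = 3 + (4*(-9))/3 = 3 + (⅓)*(-36) = 3 - 12 = -9)
((363 - 1/(-658 - 432)) + z)*P = ((363 - 1/(-658 - 432)) - 9)*(-877) = ((363 - 1/(-1090)) - 9)*(-877) = ((363 - 1*(-1/1090)) - 9)*(-877) = ((363 + 1/1090) - 9)*(-877) = (395671/1090 - 9)*(-877) = (385861/1090)*(-877) = -338400097/1090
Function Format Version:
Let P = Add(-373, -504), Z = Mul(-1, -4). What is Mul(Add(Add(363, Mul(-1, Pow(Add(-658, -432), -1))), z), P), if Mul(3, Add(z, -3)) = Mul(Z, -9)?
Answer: Rational(-338400097, 1090) ≈ -3.1046e+5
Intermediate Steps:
Z = 4
P = -877
z = -9 (z = Add(3, Mul(Rational(1, 3), Mul(4, -9))) = Add(3, Mul(Rational(1, 3), -36)) = Add(3, -12) = -9)
Mul(Add(Add(363, Mul(-1, Pow(Add(-658, -432), -1))), z), P) = Mul(Add(Add(363, Mul(-1, Pow(Add(-658, -432), -1))), -9), -877) = Mul(Add(Add(363, Mul(-1, Pow(-1090, -1))), -9), -877) = Mul(Add(Add(363, Mul(-1, Rational(-1, 1090))), -9), -877) = Mul(Add(Add(363, Rational(1, 1090)), -9), -877) = Mul(Add(Rational(395671, 1090), -9), -877) = Mul(Rational(385861, 1090), -877) = Rational(-338400097, 1090)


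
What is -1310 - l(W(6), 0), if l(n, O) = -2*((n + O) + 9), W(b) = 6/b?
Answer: -1290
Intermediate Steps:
l(n, O) = -18 - 2*O - 2*n (l(n, O) = -2*((O + n) + 9) = -2*(9 + O + n) = -18 - 2*O - 2*n)
-1310 - l(W(6), 0) = -1310 - (-18 - 2*0 - 12/6) = -1310 - (-18 + 0 - 12/6) = -1310 - (-18 + 0 - 2*1) = -1310 - (-18 + 0 - 2) = -1310 - 1*(-20) = -1310 + 20 = -1290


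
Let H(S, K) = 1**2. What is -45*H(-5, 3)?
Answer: -45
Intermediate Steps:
H(S, K) = 1
-45*H(-5, 3) = -45*1 = -45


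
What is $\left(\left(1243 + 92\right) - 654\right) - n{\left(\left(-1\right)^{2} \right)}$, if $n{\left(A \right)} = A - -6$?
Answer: $674$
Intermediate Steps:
$n{\left(A \right)} = 6 + A$ ($n{\left(A \right)} = A + 6 = 6 + A$)
$\left(\left(1243 + 92\right) - 654\right) - n{\left(\left(-1\right)^{2} \right)} = \left(\left(1243 + 92\right) - 654\right) - \left(6 + \left(-1\right)^{2}\right) = \left(1335 - 654\right) - \left(6 + 1\right) = 681 - 7 = 674$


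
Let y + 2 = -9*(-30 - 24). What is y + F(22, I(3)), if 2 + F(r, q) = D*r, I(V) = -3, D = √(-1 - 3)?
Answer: 482 + 44*I ≈ 482.0 + 44.0*I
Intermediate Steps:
y = 484 (y = -2 - 9*(-30 - 24) = -2 - 9*(-54) = -2 + 486 = 484)
D = 2*I (D = √(-4) = 2*I ≈ 2.0*I)
F(r, q) = -2 + 2*I*r (F(r, q) = -2 + (2*I)*r = -2 + 2*I*r)
y + F(22, I(3)) = 484 + (-2 + 2*I*22) = 484 + (-2 + 44*I) = 482 + 44*I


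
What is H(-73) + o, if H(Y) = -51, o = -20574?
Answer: -20625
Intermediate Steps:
H(-73) + o = -51 - 20574 = -20625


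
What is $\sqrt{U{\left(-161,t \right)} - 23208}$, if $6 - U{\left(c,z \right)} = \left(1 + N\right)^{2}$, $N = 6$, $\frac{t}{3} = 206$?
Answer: $i \sqrt{23251} \approx 152.48 i$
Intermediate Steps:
$t = 618$ ($t = 3 \cdot 206 = 618$)
$U{\left(c,z \right)} = -43$ ($U{\left(c,z \right)} = 6 - \left(1 + 6\right)^{2} = 6 - 7^{2} = 6 - 49 = -43$)
$\sqrt{U{\left(-161,t \right)} - 23208} = \sqrt{-43 - 23208} = \sqrt{-23251} = i \sqrt{23251}$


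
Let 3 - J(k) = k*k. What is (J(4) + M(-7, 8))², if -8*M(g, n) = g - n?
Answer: 7921/64 ≈ 123.77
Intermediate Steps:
M(g, n) = -g/8 + n/8 (M(g, n) = -(g - n)/8 = -g/8 + n/8)
J(k) = 3 - k² (J(k) = 3 - k*k = 3 - k²)
(J(4) + M(-7, 8))² = ((3 - 1*4²) + (-⅛*(-7) + (⅛)*8))² = ((3 - 1*16) + (7/8 + 1))² = ((3 - 16) + 15/8)² = (-13 + 15/8)² = (-89/8)² = 7921/64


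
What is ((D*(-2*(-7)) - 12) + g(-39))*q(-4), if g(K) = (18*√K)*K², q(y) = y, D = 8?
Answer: -400 - 109512*I*√39 ≈ -400.0 - 6.839e+5*I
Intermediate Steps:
g(K) = 18*K^(5/2)
((D*(-2*(-7)) - 12) + g(-39))*q(-4) = ((8*(-2*(-7)) - 12) + 18*(-39)^(5/2))*(-4) = ((8*14 - 12) + 18*(1521*I*√39))*(-4) = ((112 - 12) + 27378*I*√39)*(-4) = (100 + 27378*I*√39)*(-4) = -400 - 109512*I*√39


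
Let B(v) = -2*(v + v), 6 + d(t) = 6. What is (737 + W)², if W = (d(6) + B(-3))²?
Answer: 776161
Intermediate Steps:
d(t) = 0 (d(t) = -6 + 6 = 0)
B(v) = -4*v
W = 144 (W = (0 - 4*(-3))² = (0 + 12)² = 12² = 144)
(737 + W)² = (737 + 144)² = 881² = 776161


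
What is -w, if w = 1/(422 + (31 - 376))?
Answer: -1/77 ≈ -0.012987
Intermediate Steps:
w = 1/77 (w = 1/(422 - 345) = 1/77 ≈ 0.012987)
-w = -1*1/77 = -1/77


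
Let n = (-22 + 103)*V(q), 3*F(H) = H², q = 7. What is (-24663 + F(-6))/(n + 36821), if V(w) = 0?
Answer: -24651/36821 ≈ -0.66948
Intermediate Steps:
F(H) = H²/3
n = 0 (n = (-22 + 103)*0 = 81*0 = 0)
(-24663 + F(-6))/(n + 36821) = (-24663 + (⅓)*(-6)²)/(0 + 36821) = (-24663 + (⅓)*36)/36821 = (-24663 + 12)*(1/36821) = -24651*1/36821 = -24651/36821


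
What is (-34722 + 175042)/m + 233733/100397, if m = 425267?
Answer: 113486638751/42695530999 ≈ 2.6580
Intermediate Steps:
(-34722 + 175042)/m + 233733/100397 = (-34722 + 175042)/425267 + 233733/100397 = 140320*(1/425267) + 233733*(1/100397) = 140320/425267 + 233733/100397 = 113486638751/42695530999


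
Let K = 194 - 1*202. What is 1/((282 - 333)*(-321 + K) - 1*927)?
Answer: 1/15852 ≈ 6.3083e-5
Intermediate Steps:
K = -8 (K = 194 - 202 = -8)
1/((282 - 333)*(-321 + K) - 1*927) = 1/((282 - 333)*(-321 - 8) - 1*927) = 1/(-51*(-329) - 927) = 1/(16779 - 927) = 1/15852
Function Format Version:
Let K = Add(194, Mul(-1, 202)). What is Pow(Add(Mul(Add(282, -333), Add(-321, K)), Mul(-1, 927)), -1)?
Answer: Rational(1, 15852) ≈ 6.3083e-5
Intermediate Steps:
K = -8 (K = Add(194, -202) = -8)
Pow(Add(Mul(Add(282, -333), Add(-321, K)), Mul(-1, 927)), -1) = Pow(Add(Mul(Add(282, -333), Add(-321, -8)), Mul(-1, 927)), -1) = Pow(Add(Mul(-51, -329), -927), -1) = Pow(Add(16779, -927), -1) = Pow(15852, -1) = Rational(1, 15852)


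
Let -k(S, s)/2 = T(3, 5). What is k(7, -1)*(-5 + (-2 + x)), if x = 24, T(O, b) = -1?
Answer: 34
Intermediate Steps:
k(S, s) = 2 (k(S, s) = -2*(-1) = 2)
k(7, -1)*(-5 + (-2 + x)) = 2*(-5 + (-2 + 24)) = 2*(-5 + 22) = 2*17 = 34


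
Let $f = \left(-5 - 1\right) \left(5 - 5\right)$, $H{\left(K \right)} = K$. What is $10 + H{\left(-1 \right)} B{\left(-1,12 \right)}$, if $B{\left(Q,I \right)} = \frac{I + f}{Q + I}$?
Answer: $\frac{98}{11} \approx 8.9091$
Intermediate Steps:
$f = 0$ ($f = \left(-6\right) 0 = 0$)
$B{\left(Q,I \right)} = \frac{I}{I + Q}$ ($B{\left(Q,I \right)} = \frac{I + 0}{Q + I} = \frac{I}{I + Q}$)
$10 + H{\left(-1 \right)} B{\left(-1,12 \right)} = 10 - \frac{12}{12 - 1} = 10 - \frac{12}{11} = \frac{98}{11}$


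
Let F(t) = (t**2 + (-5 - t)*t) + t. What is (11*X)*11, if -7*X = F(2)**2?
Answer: -7744/7 ≈ -1106.3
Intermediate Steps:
F(t) = t + t**2 + t*(-5 - t) (F(t) = (t**2 + t*(-5 - t)) + t = t + t**2 + t*(-5 - t))
X = -64/7 (X = -(-4*2)**2/7 = -1/7*(-8)**2 = -1/7*64 = -64/7 ≈ -9.1429)
(11*X)*11 = (11*(-64/7))*11 = -704/7*11 = -7744/7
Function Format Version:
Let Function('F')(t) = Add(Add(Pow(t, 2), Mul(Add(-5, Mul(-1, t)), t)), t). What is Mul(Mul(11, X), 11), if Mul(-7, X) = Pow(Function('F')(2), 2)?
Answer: Rational(-7744, 7) ≈ -1106.3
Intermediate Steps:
Function('F')(t) = Add(t, Pow(t, 2), Mul(t, Add(-5, Mul(-1, t)))) (Function('F')(t) = Add(Add(Pow(t, 2), Mul(t, Add(-5, Mul(-1, t)))), t) = Add(t, Pow(t, 2), Mul(t, Add(-5, Mul(-1, t)))))
X = Rational(-64, 7) (X = Mul(Rational(-1, 7), Pow(Mul(-4, 2), 2)) = Mul(Rational(-1, 7), Pow(-8, 2)) = Mul(Rational(-1, 7), 64) = Rational(-64, 7) ≈ -9.1429)
Mul(Mul(11, X), 11) = Mul(Mul(11, Rational(-64, 7)), 11) = Mul(Rational(-704, 7), 11) = Rational(-7744, 7)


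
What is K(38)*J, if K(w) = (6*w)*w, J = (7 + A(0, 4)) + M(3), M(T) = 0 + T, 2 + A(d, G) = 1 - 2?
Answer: 60648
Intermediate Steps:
A(d, G) = -3 (A(d, G) = -2 + (1 - 2) = -2 - 1 = -3)
M(T) = T
J = 7 (J = (7 - 3) + 3 = 4 + 3 = 7)
K(w) = 6*w²
K(38)*J = (6*38²)*7 = (6*1444)*7 = 8664*7 = 60648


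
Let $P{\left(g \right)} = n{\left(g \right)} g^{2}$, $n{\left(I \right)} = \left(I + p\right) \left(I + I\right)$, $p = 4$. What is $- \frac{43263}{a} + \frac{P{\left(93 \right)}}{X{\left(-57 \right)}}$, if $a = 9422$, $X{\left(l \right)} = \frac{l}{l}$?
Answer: $\frac{1470258377613}{9422} \approx 1.5605 \cdot 10^{8}$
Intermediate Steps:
$X{\left(l \right)} = 1$
$n{\left(I \right)} = 2 I \left(4 + I\right)$ ($n{\left(I \right)} = \left(I + 4\right) \left(I + I\right) = \left(4 + I\right) 2 I = 2 I \left(4 + I\right)$)
$P{\left(g \right)} = 2 g^{3} \left(4 + g\right)$ ($P{\left(g \right)} = 2 g \left(4 + g\right) g^{2} = 2 g^{3} \left(4 + g\right)$)
$- \frac{43263}{a} + \frac{P{\left(93 \right)}}{X{\left(-57 \right)}} = - \frac{43263}{9422} + \frac{2 \cdot 93^{3} \left(4 + 93\right)}{1} = \left(-43263\right) \frac{1}{9422} + 2 \cdot 804357 \cdot 97 \cdot 1 = - \frac{43263}{9422} + 156045258 \cdot 1 = - \frac{43263}{9422} + 156045258 = \frac{1470258377613}{9422}$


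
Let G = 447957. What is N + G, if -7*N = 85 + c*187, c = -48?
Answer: 3144590/7 ≈ 4.4923e+5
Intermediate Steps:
N = 8891/7 (N = -(85 - 48*187)/7 = -(85 - 8976)/7 = -⅐*(-8891) = 8891/7 ≈ 1270.1)
N + G = 8891/7 + 447957 = 3144590/7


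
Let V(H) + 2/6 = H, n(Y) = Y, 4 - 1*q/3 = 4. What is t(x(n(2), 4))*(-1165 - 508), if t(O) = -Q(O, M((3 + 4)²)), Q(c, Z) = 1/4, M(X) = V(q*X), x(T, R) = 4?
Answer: 1673/4 ≈ 418.25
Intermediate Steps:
q = 0 (q = 12 - 3*4 = 12 - 12 = 0)
V(H) = -⅓ + H
M(X) = -⅓ (M(X) = -⅓ + 0*X = -⅓ + 0 = -⅓)
Q(c, Z) = ¼
t(O) = -¼ (t(O) = -1*¼ = -¼)
t(x(n(2), 4))*(-1165 - 508) = -(-1165 - 508)/4 = -¼*(-1673) = 1673/4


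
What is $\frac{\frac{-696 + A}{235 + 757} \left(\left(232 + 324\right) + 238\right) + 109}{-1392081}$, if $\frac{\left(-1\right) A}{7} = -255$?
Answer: $- \frac{486397}{690472176} \approx -0.00070444$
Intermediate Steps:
$A = 1785$ ($A = \left(-7\right) \left(-255\right) = 1785$)
$\frac{\frac{-696 + A}{235 + 757} \left(\left(232 + 324\right) + 238\right) + 109}{-1392081} = \frac{\frac{-696 + 1785}{235 + 757} \left(\left(232 + 324\right) + 238\right) + 109}{-1392081} = \left(\frac{1089}{992} \left(556 + 238\right) + 109\right) \left(- \frac{1}{1392081}\right) = \left(1089 \cdot \frac{1}{992} \cdot 794 + 109\right) \left(- \frac{1}{1392081}\right) = \left(\frac{1089}{992} \cdot 794 + 109\right) \left(- \frac{1}{1392081}\right) = \left(\frac{432333}{496} + 109\right) \left(- \frac{1}{1392081}\right) = \frac{486397}{496} \left(- \frac{1}{1392081}\right) = - \frac{486397}{690472176}$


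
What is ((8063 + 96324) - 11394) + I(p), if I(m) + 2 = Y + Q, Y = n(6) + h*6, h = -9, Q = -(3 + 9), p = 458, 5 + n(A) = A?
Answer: 92926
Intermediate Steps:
n(A) = -5 + A
Q = -12 (Q = -1*12 = -12)
Y = -53 (Y = (-5 + 6) - 9*6 = 1 - 54 = -53)
I(m) = -67 (I(m) = -2 + (-53 - 12) = -2 - 65 = -67)
((8063 + 96324) - 11394) + I(p) = ((8063 + 96324) - 11394) - 67 = (104387 - 11394) - 67 = 92993 - 67 = 92926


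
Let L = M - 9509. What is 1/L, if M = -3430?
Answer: -1/12939 ≈ -7.7286e-5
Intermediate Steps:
L = -12939 (L = -3430 - 9509 = -12939)
1/L = 1/(-12939) = -1/12939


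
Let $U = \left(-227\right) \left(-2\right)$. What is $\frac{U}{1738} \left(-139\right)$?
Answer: $- \frac{31553}{869} \approx -36.31$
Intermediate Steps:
$U = 454$
$\frac{U}{1738} \left(-139\right) = \frac{454}{1738} \left(-139\right) = 454 \cdot \frac{1}{1738} \left(-139\right) = \frac{227}{869} \left(-139\right) = - \frac{31553}{869}$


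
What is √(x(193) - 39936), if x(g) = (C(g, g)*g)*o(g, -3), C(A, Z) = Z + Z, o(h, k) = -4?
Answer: 2*I*√84482 ≈ 581.32*I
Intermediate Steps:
C(A, Z) = 2*Z
x(g) = -8*g² (x(g) = ((2*g)*g)*(-4) = (2*g²)*(-4) = -8*g²)
√(x(193) - 39936) = √(-8*193² - 39936) = √(-8*37249 - 39936) = √(-297992 - 39936) = √(-337928) = 2*I*√84482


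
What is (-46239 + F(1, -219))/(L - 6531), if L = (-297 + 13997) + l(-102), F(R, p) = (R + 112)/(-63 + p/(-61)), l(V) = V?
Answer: -167577029/25610808 ≈ -6.5432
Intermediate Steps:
F(R, p) = (112 + R)/(-63 - p/61) (F(R, p) = (112 + R)/(-63 + p*(-1/61)) = (112 + R)/(-63 - p/61))
L = 13598 (L = (-297 + 13997) - 102 = 13700 - 102 = 13598)
(-46239 + F(1, -219))/(L - 6531) = (-46239 + 61*(-112 - 1*1)/(3843 - 219))/(13598 - 6531) = (-46239 + 61*(-112 - 1)/3624)/7067 = (-46239 + 61*(1/3624)*(-113))*(1/7067) = (-46239 - 6893/3624)*(1/7067) = -167577029/3624*1/7067 = -167577029/25610808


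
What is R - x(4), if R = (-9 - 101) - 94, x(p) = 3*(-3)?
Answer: -195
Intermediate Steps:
x(p) = -9
R = -204 (R = -110 - 94 = -204)
R - x(4) = -204 - 1*(-9) = -204 + 9 = -195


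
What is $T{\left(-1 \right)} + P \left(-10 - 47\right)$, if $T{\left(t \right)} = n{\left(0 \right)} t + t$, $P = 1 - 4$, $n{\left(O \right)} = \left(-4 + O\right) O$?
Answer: $170$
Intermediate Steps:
$n{\left(O \right)} = O \left(-4 + O\right)$
$P = -3$ ($P = 1 - 4 = -3$)
$T{\left(t \right)} = t$ ($T{\left(t \right)} = 0 \left(-4 + 0\right) t + t = 0 \left(-4\right) t + t = 0 t + t = 0 + t = t$)
$T{\left(-1 \right)} + P \left(-10 - 47\right) = -1 - 3 \left(-10 - 47\right) = -1 - -171 = -1 + 171 = 170$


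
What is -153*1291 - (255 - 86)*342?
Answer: -255321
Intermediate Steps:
-153*1291 - (255 - 86)*342 = -197523 - 169*342 = -197523 - 1*57798 = -197523 - 57798 = -255321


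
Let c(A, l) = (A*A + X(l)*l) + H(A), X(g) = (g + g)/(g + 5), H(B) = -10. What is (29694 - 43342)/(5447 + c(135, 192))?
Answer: -1344328/2367571 ≈ -0.56781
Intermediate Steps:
X(g) = 2*g/(5 + g) (X(g) = (2*g)/(5 + g) = 2*g/(5 + g))
c(A, l) = -10 + A**2 + 2*l**2/(5 + l) (c(A, l) = (A*A + (2*l/(5 + l))*l) - 10 = (A**2 + 2*l**2/(5 + l)) - 10 = -10 + A**2 + 2*l**2/(5 + l))
(29694 - 43342)/(5447 + c(135, 192)) = (29694 - 43342)/(5447 + (2*192**2 + (-10 + 135**2)*(5 + 192))/(5 + 192)) = -13648/(5447 + (2*36864 + (-10 + 18225)*197)/197) = -13648/(5447 + (73728 + 18215*197)/197) = -13648/(5447 + (73728 + 3588355)/197) = -13648/(5447 + (1/197)*3662083) = -13648/(5447 + 3662083/197) = -13648/4735142/197 = -13648*197/4735142 = -1344328/2367571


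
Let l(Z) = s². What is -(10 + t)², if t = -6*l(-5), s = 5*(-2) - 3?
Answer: -1008016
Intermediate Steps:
s = -13 (s = -10 - 3 = -13)
l(Z) = 169 (l(Z) = (-13)² = 169)
t = -1014 (t = -6*169 = -1014)
-(10 + t)² = -(10 - 1014)² = -1*(-1004)² = -1*1008016 = -1008016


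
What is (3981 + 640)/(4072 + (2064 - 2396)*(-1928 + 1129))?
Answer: 4621/269340 ≈ 0.017157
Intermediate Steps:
(3981 + 640)/(4072 + (2064 - 2396)*(-1928 + 1129)) = 4621/(4072 - 332*(-799)) = 4621/(4072 + 265268) = 4621/269340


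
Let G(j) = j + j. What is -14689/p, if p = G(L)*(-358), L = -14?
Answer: -14689/10024 ≈ -1.4654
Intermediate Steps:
G(j) = 2*j
p = 10024 (p = (2*(-14))*(-358) = -28*(-358) = 10024)
-14689/p = -14689/10024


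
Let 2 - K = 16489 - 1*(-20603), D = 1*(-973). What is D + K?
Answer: -38063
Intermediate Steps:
D = -973
K = -37090 (K = 2 - (16489 - 1*(-20603)) = 2 - (16489 + 20603) = 2 - 1*37092 = 2 - 37092 = -37090)
D + K = -973 - 37090 = -38063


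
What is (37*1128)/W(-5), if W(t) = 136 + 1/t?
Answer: 208680/679 ≈ 307.33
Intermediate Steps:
(37*1128)/W(-5) = (37*1128)/(136 + 1/(-5)) = 41736/(136 - ⅕) = 41736/(679/5) = 41736*(5/679) = 208680/679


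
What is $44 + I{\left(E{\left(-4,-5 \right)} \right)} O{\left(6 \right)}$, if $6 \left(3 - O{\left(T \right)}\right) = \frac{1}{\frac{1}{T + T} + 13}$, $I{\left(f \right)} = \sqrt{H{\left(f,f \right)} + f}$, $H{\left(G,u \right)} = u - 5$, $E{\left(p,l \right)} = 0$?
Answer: $44 + \frac{469 i \sqrt{5}}{157} \approx 44.0 + 6.6797 i$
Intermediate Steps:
$H{\left(G,u \right)} = -5 + u$ ($H{\left(G,u \right)} = u - 5 = -5 + u$)
$I{\left(f \right)} = \sqrt{-5 + 2 f}$ ($I{\left(f \right)} = \sqrt{\left(-5 + f\right) + f} = \sqrt{-5 + 2 f}$)
$O{\left(T \right)} = 3 - \frac{1}{6 \left(13 + \frac{1}{2 T}\right)}$ ($O{\left(T \right)} = 3 - \frac{1}{6 \left(\frac{1}{T + T} + 13\right)} = 3 - \frac{1}{6 \left(\frac{1}{2 T} + 13\right)} = 3 - \frac{1}{6 \left(13 + \frac{1}{2 T}\right)}$)
$44 + I{\left(E{\left(-4,-5 \right)} \right)} O{\left(6 \right)} = 44 + \sqrt{-5 + 2 \cdot 0} \frac{9 + 233 \cdot 6}{3 \left(1 + 26 \cdot 6\right)} = 44 + \sqrt{-5 + 0} \frac{9 + 1398}{3 \left(1 + 156\right)} = 44 + \sqrt{-5} \cdot \frac{1}{3} \cdot \frac{1}{157} \cdot 1407 = 44 + i \sqrt{5} \cdot \frac{1}{3} \cdot \frac{1}{157} \cdot 1407 = 44 + i \sqrt{5} \cdot \frac{469}{157} = 44 + \frac{469 i \sqrt{5}}{157}$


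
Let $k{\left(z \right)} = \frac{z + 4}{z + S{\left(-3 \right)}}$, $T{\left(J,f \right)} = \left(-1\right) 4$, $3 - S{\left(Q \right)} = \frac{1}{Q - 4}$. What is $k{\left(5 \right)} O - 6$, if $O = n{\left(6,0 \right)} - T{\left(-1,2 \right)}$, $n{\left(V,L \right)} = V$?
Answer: $\frac{96}{19} \approx 5.0526$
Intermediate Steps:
$S{\left(Q \right)} = 3 - \frac{1}{-4 + Q}$ ($S{\left(Q \right)} = 3 - \frac{1}{Q - 4} = 3 - \frac{1}{-4 + Q}$)
$T{\left(J,f \right)} = -4$
$k{\left(z \right)} = \frac{4 + z}{\frac{22}{7} + z}$ ($k{\left(z \right)} = \frac{z + 4}{z + \frac{-13 + 3 \left(-3\right)}{-4 - 3}} = \frac{4 + z}{z + \frac{-13 - 9}{-7}} = \frac{4 + z}{z - - \frac{22}{7}} = \frac{4 + z}{z + \frac{22}{7}} = \frac{4 + z}{\frac{22}{7} + z}$)
$O = 10$ ($O = 6 - -4 = 6 + 4 = 10$)
$k{\left(5 \right)} O - 6 = \frac{7 \left(4 + 5\right)}{22 + 7 \cdot 5} \cdot 10 - 6 = 7 \frac{1}{22 + 35} \cdot 9 \cdot 10 - 6 = 7 \cdot \frac{1}{57} \cdot 9 \cdot 10 - 6 = \frac{21}{19} \cdot 10 - 6 = \frac{210}{19} - 6 = \frac{96}{19}$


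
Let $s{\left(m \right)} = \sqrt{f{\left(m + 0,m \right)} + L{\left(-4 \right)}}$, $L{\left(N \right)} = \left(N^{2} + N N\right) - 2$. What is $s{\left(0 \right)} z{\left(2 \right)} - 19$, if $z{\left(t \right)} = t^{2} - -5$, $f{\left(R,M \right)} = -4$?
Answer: $-19 + 9 \sqrt{26} \approx 26.891$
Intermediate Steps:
$L{\left(N \right)} = -2 + 2 N^{2}$ ($L{\left(N \right)} = \left(N^{2} + N^{2}\right) - 2 = 2 N^{2} - 2 = -2 + 2 N^{2}$)
$z{\left(t \right)} = 5 + t^{2}$ ($z{\left(t \right)} = t^{2} + 5 = 5 + t^{2}$)
$s{\left(m \right)} = \sqrt{26}$ ($s{\left(m \right)} = \sqrt{-4 - \left(2 - 2 \left(-4\right)^{2}\right)} = \sqrt{-4 + \left(-2 + 2 \cdot 16\right)} = \sqrt{-4 + \left(-2 + 32\right)} = \sqrt{-4 + 30} = \sqrt{26}$)
$s{\left(0 \right)} z{\left(2 \right)} - 19 = \sqrt{26} \left(5 + 2^{2}\right) - 19 = \sqrt{26} \left(5 + 4\right) - 19 = \sqrt{26} \cdot 9 - 19 = 9 \sqrt{26} - 19 = -19 + 9 \sqrt{26}$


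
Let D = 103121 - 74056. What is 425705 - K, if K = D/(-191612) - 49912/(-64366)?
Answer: 2625169464372003/6166648996 ≈ 4.2570e+5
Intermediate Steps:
D = 29065
K = 3846470177/6166648996 (K = 29065/(-191612) - 49912/(-64366) = 29065*(-1/191612) - 49912*(-1/64366) = -29065/191612 + 24956/32183 = 3846470177/6166648996 ≈ 0.62375)
425705 - K = 425705 - 1*3846470177/6166648996 = 425705 - 3846470177/6166648996 = 2625169464372003/6166648996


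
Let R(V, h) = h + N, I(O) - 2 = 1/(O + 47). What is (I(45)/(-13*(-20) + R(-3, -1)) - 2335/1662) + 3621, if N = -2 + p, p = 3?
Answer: 14389745411/3975504 ≈ 3619.6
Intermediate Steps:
N = 1 (N = -2 + 3 = 1)
I(O) = 2 + 1/(47 + O) (I(O) = 2 + 1/(O + 47) = 2 + 1/(47 + O))
R(V, h) = 1 + h (R(V, h) = h + 1 = 1 + h)
(I(45)/(-13*(-20) + R(-3, -1)) - 2335/1662) + 3621 = (((95 + 2*45)/(47 + 45))/(-13*(-20) + (1 - 1)) - 2335/1662) + 3621 = (((95 + 90)/92)/(260 + 0) - 2335*1/1662) + 3621 = (((1/92)*185)/260 - 2335/1662) + 3621 = ((185/92)*(1/260) - 2335/1662) + 3621 = (37/4784 - 2335/1662) + 3621 = -5554573/3975504 + 3621 = 14389745411/3975504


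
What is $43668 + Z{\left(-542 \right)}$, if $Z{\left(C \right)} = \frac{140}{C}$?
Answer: $\frac{11833958}{271} \approx 43668.0$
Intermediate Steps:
$43668 + Z{\left(-542 \right)} = 43668 + \frac{140}{-542} = 43668 + 140 \left(- \frac{1}{542}\right) = 43668 - \frac{70}{271} = \frac{11833958}{271}$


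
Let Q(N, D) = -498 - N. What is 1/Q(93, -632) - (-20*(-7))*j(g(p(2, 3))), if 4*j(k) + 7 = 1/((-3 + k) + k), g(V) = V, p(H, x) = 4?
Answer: 140657/591 ≈ 238.00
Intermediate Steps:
j(k) = -7/4 + 1/(4*(-3 + 2*k)) (j(k) = -7/4 + 1/(4*((-3 + k) + k)) = -7/4 + 1/(4*(-3 + 2*k)))
1/Q(93, -632) - (-20*(-7))*j(g(p(2, 3))) = 1/(-498 - 1*93) - (-20*(-7))*(11 - 7*4)/(2*(-3 + 2*4)) = 1/(-498 - 93) - 140*(11 - 28)/(2*(-3 + 8)) = 1/(-591) - 140*(½)*(-17)/5 = -1/591 - 140*(½)*(⅕)*(-17) = -1/591 - 140*(-17)/10 = -1/591 - 1*(-238) = -1/591 + 238 = 140657/591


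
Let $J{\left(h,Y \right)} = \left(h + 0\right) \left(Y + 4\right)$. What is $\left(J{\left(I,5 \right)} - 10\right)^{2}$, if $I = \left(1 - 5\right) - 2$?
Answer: $4096$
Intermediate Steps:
$I = -6$ ($I = -4 - 2 = -6$)
$J{\left(h,Y \right)} = h \left(4 + Y\right)$
$\left(J{\left(I,5 \right)} - 10\right)^{2} = \left(- 6 \left(4 + 5\right) - 10\right)^{2} = \left(\left(-6\right) 9 - 10\right)^{2} = \left(-54 - 10\right)^{2} = \left(-64\right)^{2} = 4096$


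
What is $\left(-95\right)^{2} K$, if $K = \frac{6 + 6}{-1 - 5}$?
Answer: $-18050$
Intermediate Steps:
$K = -2$ ($K = \frac{12}{-6} = 12 \left(- \frac{1}{6}\right) = -2$)
$\left(-95\right)^{2} K = \left(-95\right)^{2} \left(-2\right) = 9025 \left(-2\right) = -18050$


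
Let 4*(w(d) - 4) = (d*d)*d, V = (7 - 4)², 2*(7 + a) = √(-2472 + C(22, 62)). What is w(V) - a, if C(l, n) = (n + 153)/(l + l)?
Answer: 773/4 - I*√1194083/44 ≈ 193.25 - 24.835*I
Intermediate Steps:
C(l, n) = (153 + n)/(2*l) (C(l, n) = (153 + n)/((2*l)) = (153 + n)*(1/(2*l)) = (153 + n)/(2*l))
a = -7 + I*√1194083/44 (a = -7 + √(-2472 + (½)*(153 + 62)/22)/2 = -7 + √(-2472 + (½)*(1/22)*215)/2 = -7 + √(-2472 + 215/44)/2 = -7 + √(-108553/44)/2 = -7 + (I*√1194083/22)/2 = -7 + I*√1194083/44 ≈ -7.0 + 24.835*I)
V = 9 (V = 3² = 9)
w(d) = 4 + d³/4 (w(d) = 4 + ((d*d)*d)/4 = 4 + (d²*d)/4 = 4 + d³/4)
w(V) - a = (4 + (¼)*9³) - (-7 + I*√1194083/44) = (4 + (¼)*729) + (7 - I*√1194083/44) = (4 + 729/4) + (7 - I*√1194083/44) = 745/4 + (7 - I*√1194083/44) = 773/4 - I*√1194083/44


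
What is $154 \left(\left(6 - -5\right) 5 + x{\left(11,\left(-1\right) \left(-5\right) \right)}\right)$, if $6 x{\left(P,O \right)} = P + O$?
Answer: $\frac{26642}{3} \approx 8880.7$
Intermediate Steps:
$x{\left(P,O \right)} = \frac{O}{6} + \frac{P}{6}$ ($x{\left(P,O \right)} = \frac{P + O}{6} = \frac{O + P}{6} = \frac{O}{6} + \frac{P}{6}$)
$154 \left(\left(6 - -5\right) 5 + x{\left(11,\left(-1\right) \left(-5\right) \right)}\right) = 154 \left(\left(6 - -5\right) 5 + \left(\frac{\left(-1\right) \left(-5\right)}{6} + \frac{1}{6} \cdot 11\right)\right) = 154 \left(\left(6 + 5\right) 5 + \left(\frac{1}{6} \cdot 5 + \frac{11}{6}\right)\right) = 154 \left(11 \cdot 5 + \left(\frac{5}{6} + \frac{11}{6}\right)\right) = 154 \left(55 + \frac{8}{3}\right) = 154 \cdot \frac{173}{3} = \frac{26642}{3}$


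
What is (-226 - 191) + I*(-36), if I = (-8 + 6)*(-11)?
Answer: -1209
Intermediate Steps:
I = 22 (I = -2*(-11) = 22)
(-226 - 191) + I*(-36) = (-226 - 191) + 22*(-36) = -417 - 792 = -1209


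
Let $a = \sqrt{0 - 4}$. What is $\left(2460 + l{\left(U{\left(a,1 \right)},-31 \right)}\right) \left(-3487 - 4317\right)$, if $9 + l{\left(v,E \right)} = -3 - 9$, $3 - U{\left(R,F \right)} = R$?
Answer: $-19033956$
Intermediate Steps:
$a = 2 i$ ($a = \sqrt{-4} = 2 i \approx 2.0 i$)
$U{\left(R,F \right)} = 3 - R$
$l{\left(v,E \right)} = -21$ ($l{\left(v,E \right)} = -9 - 12 = -21$)
$\left(2460 + l{\left(U{\left(a,1 \right)},-31 \right)}\right) \left(-3487 - 4317\right) = \left(2460 - 21\right) \left(-3487 - 4317\right) = 2439 \left(-7804\right) = -19033956$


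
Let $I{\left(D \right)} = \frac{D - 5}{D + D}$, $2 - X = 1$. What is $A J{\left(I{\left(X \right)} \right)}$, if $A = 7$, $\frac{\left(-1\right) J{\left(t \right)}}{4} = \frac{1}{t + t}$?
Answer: $7$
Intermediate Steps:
$X = 1$ ($X = 2 - 1 = 1$)
$I{\left(D \right)} = \frac{-5 + D}{2 D}$
$J{\left(t \right)} = - \frac{2}{t}$ ($J{\left(t \right)} = - \frac{4}{t + t} = - \frac{4}{2 t} = - 4 \frac{1}{2 t} = - \frac{2}{t}$)
$A J{\left(I{\left(X \right)} \right)} = 7 \left(- \frac{2}{\frac{1}{2} \cdot 1^{-1} \left(-5 + 1\right)}\right) = 7 \left(- \frac{2}{\frac{1}{2} \cdot 1 \left(-4\right)}\right) = 7 \left(- \frac{2}{-2}\right) = 7 \left(\left(-2\right) \left(- \frac{1}{2}\right)\right) = 7 \cdot 1 = 7$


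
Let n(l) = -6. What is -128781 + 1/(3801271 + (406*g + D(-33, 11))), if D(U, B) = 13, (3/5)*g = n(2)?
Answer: -489010303943/3797224 ≈ -1.2878e+5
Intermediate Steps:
g = -10 (g = (5/3)*(-6) = -10)
-128781 + 1/(3801271 + (406*g + D(-33, 11))) = -128781 + 1/(3801271 + (406*(-10) + 13)) = -128781 + 1/(3801271 + (-4060 + 13)) = -128781 + 1/(3801271 - 4047) = -128781 + 1/3797224 = -489010303943/3797224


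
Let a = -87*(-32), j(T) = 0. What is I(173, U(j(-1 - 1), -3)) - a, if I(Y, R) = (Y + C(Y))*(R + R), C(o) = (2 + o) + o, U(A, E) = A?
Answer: -2784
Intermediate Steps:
a = 2784
C(o) = 2 + 2*o
I(Y, R) = 2*R*(2 + 3*Y) (I(Y, R) = (Y + (2 + 2*Y))*(R + R) = (2 + 3*Y)*(2*R) = 2*R*(2 + 3*Y))
I(173, U(j(-1 - 1), -3)) - a = 2*0*(2 + 3*173) - 1*2784 = 2*0*(2 + 519) - 2784 = 2*0*521 - 2784 = 0 - 2784 = -2784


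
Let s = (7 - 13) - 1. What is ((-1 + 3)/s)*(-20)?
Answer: 40/7 ≈ 5.7143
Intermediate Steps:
s = -7 (s = -6 - 1 = -7)
((-1 + 3)/s)*(-20) = ((-1 + 3)/(-7))*(-20) = (2*(-1/7))*(-20) = -2/7*(-20) = 40/7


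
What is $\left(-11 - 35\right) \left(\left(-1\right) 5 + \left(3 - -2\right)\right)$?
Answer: $0$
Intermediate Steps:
$\left(-11 - 35\right) \left(\left(-1\right) 5 + \left(3 - -2\right)\right) = - 46 \left(-5 + \left(3 + 2\right)\right) = - 46 \left(-5 + 5\right) = \left(-46\right) 0 = 0$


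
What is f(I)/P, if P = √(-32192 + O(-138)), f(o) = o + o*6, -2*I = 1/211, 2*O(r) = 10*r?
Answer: 7*I*√32882/13876204 ≈ 9.1476e-5*I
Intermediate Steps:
O(r) = 5*r (O(r) = (10*r)/2 = 5*r)
I = -1/422 (I = -½/211 = -½*1/211 = -1/422 ≈ -0.0023697)
f(o) = 7*o (f(o) = o + 6*o = 7*o)
P = I*√32882 (P = √(-32192 + 5*(-138)) = √(-32192 - 690) = √(-32882) = I*√32882 ≈ 181.33*I)
f(I)/P = (7*(-1/422))/((I*√32882)) = -(-7)*I*√32882/13876204 = 7*I*√32882/13876204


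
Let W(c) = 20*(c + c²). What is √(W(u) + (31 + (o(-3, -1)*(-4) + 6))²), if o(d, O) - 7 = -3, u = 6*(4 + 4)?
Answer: 7*√969 ≈ 217.90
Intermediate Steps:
u = 48 (u = 6*8 = 48)
o(d, O) = 4 (o(d, O) = 7 - 3 = 4)
W(c) = 20*c + 20*c²
√(W(u) + (31 + (o(-3, -1)*(-4) + 6))²) = √(20*48*(1 + 48) + (31 + (4*(-4) + 6))²) = √(20*48*49 + (31 + (-16 + 6))²) = √(47040 + (31 - 10)²) = √(47040 + 21²) = √(47040 + 441) = √47481 = 7*√969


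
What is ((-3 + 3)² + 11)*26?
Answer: 286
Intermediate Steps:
((-3 + 3)² + 11)*26 = (0² + 11)*26 = (0 + 11)*26 = 11*26 = 286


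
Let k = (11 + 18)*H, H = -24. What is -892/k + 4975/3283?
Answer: 1597759/571242 ≈ 2.7970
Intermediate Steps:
k = -696 (k = (11 + 18)*(-24) = 29*(-24) = -696)
-892/k + 4975/3283 = -892/(-696) + 4975/3283 = -892*(-1/696) + 4975*(1/3283) = 223/174 + 4975/3283 = 1597759/571242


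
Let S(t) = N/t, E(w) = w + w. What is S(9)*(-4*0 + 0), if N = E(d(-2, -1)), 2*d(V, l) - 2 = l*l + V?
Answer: 0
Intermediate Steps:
d(V, l) = 1 + V/2 + l**2/2 (d(V, l) = 1 + (l*l + V)/2 = 1 + (l**2 + V)/2 = 1 + (V + l**2)/2 = 1 + (V/2 + l**2/2) = 1 + V/2 + l**2/2)
E(w) = 2*w
N = 1 (N = 2*(1 + (1/2)*(-2) + (1/2)*(-1)**2) = 2*(1 - 1 + (1/2)*1) = 2*(1 - 1 + 1/2) = 2*(1/2) = 1)
S(t) = 1/t
S(9)*(-4*0 + 0) = (-4*0 + 0)/9 = (0 + 0)/9 = (1/9)*0 = 0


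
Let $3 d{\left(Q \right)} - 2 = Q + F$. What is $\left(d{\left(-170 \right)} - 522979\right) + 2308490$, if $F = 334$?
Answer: $\frac{5356699}{3} \approx 1.7856 \cdot 10^{6}$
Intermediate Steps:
$d{\left(Q \right)} = 112 + \frac{Q}{3}$ ($d{\left(Q \right)} = \frac{2}{3} + \frac{Q + 334}{3} = \frac{2}{3} + \frac{334 + Q}{3} = \frac{2}{3} + \left(\frac{334}{3} + \frac{Q}{3}\right) = 112 + \frac{Q}{3}$)
$\left(d{\left(-170 \right)} - 522979\right) + 2308490 = \left(\left(112 + \frac{1}{3} \left(-170\right)\right) - 522979\right) + 2308490 = \left(\left(112 - \frac{170}{3}\right) - 522979\right) + 2308490 = \left(\frac{166}{3} - 522979\right) + 2308490 = - \frac{1568771}{3} + 2308490 = \frac{5356699}{3}$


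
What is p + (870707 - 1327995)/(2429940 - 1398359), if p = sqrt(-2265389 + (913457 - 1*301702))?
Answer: -457288/1031581 + I*sqrt(1653634) ≈ -0.44329 + 1285.9*I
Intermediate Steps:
p = I*sqrt(1653634) (p = sqrt(-2265389 + (913457 - 301702)) = sqrt(-2265389 + 611755) = sqrt(-1653634) = I*sqrt(1653634) ≈ 1285.9*I)
p + (870707 - 1327995)/(2429940 - 1398359) = I*sqrt(1653634) + (870707 - 1327995)/(2429940 - 1398359) = I*sqrt(1653634) - 457288/1031581 = -457288/1031581 + I*sqrt(1653634)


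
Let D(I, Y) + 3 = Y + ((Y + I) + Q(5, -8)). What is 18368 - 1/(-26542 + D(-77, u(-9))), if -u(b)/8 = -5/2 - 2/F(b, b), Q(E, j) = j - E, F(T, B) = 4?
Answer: 488350017/26587 ≈ 18368.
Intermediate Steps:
u(b) = 24 (u(b) = -8*(-5/2 - 2/4) = -8*(-5*½ - 2*¼) = -8*(-5/2 - ½) = -8*(-3) = 24)
D(I, Y) = -16 + I + 2*Y (D(I, Y) = -3 + (Y + ((Y + I) + (-8 - 1*5))) = -3 + (Y + ((I + Y) + (-8 - 5))) = -3 + (Y + ((I + Y) - 13)) = -3 + (Y + (-13 + I + Y)) = -3 + (-13 + I + 2*Y) = -16 + I + 2*Y)
18368 - 1/(-26542 + D(-77, u(-9))) = 18368 - 1/(-26542 + (-16 - 77 + 2*24)) = 18368 - 1/(-26542 + (-16 - 77 + 48)) = 18368 - 1/(-26542 - 45) = 18368 - 1/(-26587) = 18368 - 1*(-1/26587) = 18368 + 1/26587 = 488350017/26587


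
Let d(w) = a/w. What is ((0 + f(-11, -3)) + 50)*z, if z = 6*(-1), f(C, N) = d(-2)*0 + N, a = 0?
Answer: -282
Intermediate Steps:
d(w) = 0 (d(w) = 0/w = 0)
f(C, N) = N (f(C, N) = 0*0 + N = 0 + N = N)
z = -6
((0 + f(-11, -3)) + 50)*z = ((0 - 3) + 50)*(-6) = (-3 + 50)*(-6) = 47*(-6) = -282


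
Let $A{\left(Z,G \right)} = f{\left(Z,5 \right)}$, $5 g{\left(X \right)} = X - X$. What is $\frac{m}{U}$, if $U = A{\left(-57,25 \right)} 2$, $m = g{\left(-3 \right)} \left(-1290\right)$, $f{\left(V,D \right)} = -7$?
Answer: $0$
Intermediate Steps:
$g{\left(X \right)} = 0$ ($g{\left(X \right)} = \frac{X - X}{5} = \frac{1}{5} \cdot 0 = 0$)
$A{\left(Z,G \right)} = -7$
$m = 0$ ($m = 0 \left(-1290\right) = 0$)
$U = -14$ ($U = \left(-7\right) 2 = -14$)
$\frac{m}{U} = \frac{0}{-14} = 0 \left(- \frac{1}{14}\right) = 0$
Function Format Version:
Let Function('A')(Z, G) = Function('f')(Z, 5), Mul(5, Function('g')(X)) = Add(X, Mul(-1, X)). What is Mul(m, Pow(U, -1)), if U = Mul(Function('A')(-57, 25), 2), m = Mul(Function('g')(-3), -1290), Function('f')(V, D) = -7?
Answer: 0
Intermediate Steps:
Function('g')(X) = 0 (Function('g')(X) = Mul(Rational(1, 5), Add(X, Mul(-1, X))) = Mul(Rational(1, 5), 0) = 0)
Function('A')(Z, G) = -7
m = 0 (m = Mul(0, -1290) = 0)
U = -14 (U = Mul(-7, 2) = -14)
Mul(m, Pow(U, -1)) = Mul(0, Pow(-14, -1)) = Mul(0, Rational(-1, 14)) = 0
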